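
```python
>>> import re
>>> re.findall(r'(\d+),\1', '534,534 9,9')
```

After group 1 captures some text, `\1` only succeeds where that same text appears again.
Scanning left to right: at [0:7] match '534,534', group 1 = '534'; at [8:11] match '9,9', group 1 = '9'.
One capturing group, so `findall` returns just the captured substring from each match — 2 in all.

['534', '9']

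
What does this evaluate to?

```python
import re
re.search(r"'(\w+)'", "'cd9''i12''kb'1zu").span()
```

(0, 5)

`re.search` scans for the first position where the pattern succeeds.
The match spans [0:5] → "'cd9'".
Captured: group 1 = 'cd9'.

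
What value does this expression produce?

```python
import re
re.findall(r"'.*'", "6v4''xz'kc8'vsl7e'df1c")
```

["''xz'kc8'vsl7e'"]

Matches: at [3:18] → "''xz'kc8'vsl7e'".
Since nothing is captured, `findall` lists the 1 matched substring directly.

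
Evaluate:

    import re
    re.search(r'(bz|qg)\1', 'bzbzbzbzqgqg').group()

`\1` is not a pattern — it's the concrete string captured by group 1, re-applied verbatim.
The match spans [0:4] → 'bzbz'.

'bzbz'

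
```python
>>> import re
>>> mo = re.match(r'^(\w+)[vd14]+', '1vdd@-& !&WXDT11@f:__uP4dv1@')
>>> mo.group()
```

'1vdd'

This matches anchored at the start of the string; then one or more of a word character (captured); then one or more of one of [vd14].
With `match`, the pattern is implicitly anchored at the beginning.
The match spans [0:4] → '1vdd'.
Captured: group 1 = '1vd'.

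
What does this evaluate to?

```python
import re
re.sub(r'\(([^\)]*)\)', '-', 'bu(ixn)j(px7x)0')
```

'bu-j-0'

`sub` substitutes '-' at each match site.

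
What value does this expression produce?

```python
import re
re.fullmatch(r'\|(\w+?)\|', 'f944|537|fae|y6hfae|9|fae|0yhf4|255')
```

None

`fullmatch` succeeds only if the pattern covers the string from start to end.
Here the string isn't matched end-to-end, so the call returns None.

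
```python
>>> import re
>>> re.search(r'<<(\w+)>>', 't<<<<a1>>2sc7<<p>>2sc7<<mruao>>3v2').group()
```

Unlike `match`, `search` isn't anchored — it looks for the pattern anywhere in the string.
The match spans [3:9] → '<<a1>>'.
Captured: group 1 = 'a1'.

'<<a1>>'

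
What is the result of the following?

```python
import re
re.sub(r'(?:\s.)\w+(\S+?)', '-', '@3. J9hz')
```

`sub` substitutes '-' at each match site.

'@3.-'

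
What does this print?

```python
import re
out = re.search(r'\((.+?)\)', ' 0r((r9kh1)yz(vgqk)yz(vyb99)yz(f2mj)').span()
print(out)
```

(3, 11)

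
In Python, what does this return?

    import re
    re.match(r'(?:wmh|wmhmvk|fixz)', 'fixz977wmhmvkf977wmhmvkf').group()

'fixz'

`re.match` only tries the pattern at the start of the string.
The match spans [0:4] → 'fixz'.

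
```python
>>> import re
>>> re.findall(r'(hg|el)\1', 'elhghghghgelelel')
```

After group 1 captures some text, `\1` only succeeds where that same text appears again.
With a single group, `findall` returns only what that group captured — 3 items.

['hg', 'hg', 'el']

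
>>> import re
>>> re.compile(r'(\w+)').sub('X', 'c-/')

'X-/'

Pattern: one or more of a word character (captured).
Matches: at [0:1] → 'c'.
`sub` substitutes 'X' at each match site.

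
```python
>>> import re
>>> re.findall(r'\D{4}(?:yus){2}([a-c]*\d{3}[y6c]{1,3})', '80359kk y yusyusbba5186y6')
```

['bba5186y6']

The pattern matches exactly 4 of a non-digit, then the literal 'yus' repeated 2 times; then zero or more of a character in [a-c], then exactly 3 of a digit, then 1 to 3 of one of [y6c] (captured).
Walking the string: at [6:25] match 'k y yusyusbba5186y6', group 1 = 'bba5186y6'.
One capturing group, so `findall` returns just the captured substring from the one match — 1 in all.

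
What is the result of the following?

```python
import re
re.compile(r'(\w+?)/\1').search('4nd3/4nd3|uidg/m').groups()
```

('4nd3',)

After group 1 captures some text, `\1` only succeeds where that same text appears again.
`re.search` tries every starting position until one works.
The match spans [0:9] → '4nd3/4nd3'.
Captured: group 1 = '4nd3'.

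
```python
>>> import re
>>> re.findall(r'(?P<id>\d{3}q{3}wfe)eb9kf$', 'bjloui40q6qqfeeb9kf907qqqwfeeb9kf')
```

['907qqqwfe']

Pattern: exactly 3 of a digit, then exactly 3 of a literal 'q', then the literal 'wfe' (captured as 'id'); then the literal 'eb9', then the literal 'kf'; then anchored at the end.
Walking the string: at [19:33] match '907qqqwfeeb9kf', group 1 = '907qqqwfe'.
`findall` collects group 1 from the one match (1 total).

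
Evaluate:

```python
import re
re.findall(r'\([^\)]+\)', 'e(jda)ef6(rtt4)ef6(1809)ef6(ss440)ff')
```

Scanning left to right: at [1:6] → '(jda)'; at [9:15] → '(rtt4)'; at [18:24] → '(1809)'; at [27:34] → '(ss440)'.
With no groups in the pattern, `findall` gives back each whole match — 4 here.

['(jda)', '(rtt4)', '(1809)', '(ss440)']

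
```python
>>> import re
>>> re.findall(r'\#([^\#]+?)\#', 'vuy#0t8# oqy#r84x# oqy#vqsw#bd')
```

Because there's exactly one group, `findall` drops the full match and keeps group 1 from each hit.

['0t8', 'r84x', 'vqsw']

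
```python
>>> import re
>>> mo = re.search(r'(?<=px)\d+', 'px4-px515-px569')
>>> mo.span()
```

The lookaround is zero-width — it requires the adjacent text to match without consuming it, so the asserted text isn't part of the match.
`re.search` scans for the first position where the pattern succeeds.
The match spans [2:3] → '4'.

(2, 3)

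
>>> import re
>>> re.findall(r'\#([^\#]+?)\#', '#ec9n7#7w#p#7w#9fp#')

['ec9n7', 'p', '9fp']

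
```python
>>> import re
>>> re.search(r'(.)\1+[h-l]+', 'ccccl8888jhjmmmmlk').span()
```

(0, 5)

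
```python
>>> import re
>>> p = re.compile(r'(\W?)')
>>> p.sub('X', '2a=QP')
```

'X2XaXXQXPX'

The pattern matches optionally a non-word character (captured).
Matches: at [0:0] → ''; at [1:1] → ''; at [2:3] → '='; at [3:3] → ''; at [4:4] → ''; ….
Every occurrence is swapped for 'X'.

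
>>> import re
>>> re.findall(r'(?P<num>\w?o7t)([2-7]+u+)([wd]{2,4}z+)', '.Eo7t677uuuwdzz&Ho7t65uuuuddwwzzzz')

[('Eo7t', '677uuu', 'wdzz'), ('Ho7t', '65uuuu', 'ddwwzzzz')]

The pattern matches optionally a word character, then the literal 'o7t' (captured as 'num'); then one or more of a character in [2-7], then one or more of the literal 'u' (captured); then 2 to 4 of one of [wd], then one or more of a literal 'z' (captured).
Matches: at [1:15] match 'Eo7t677uuuwdzz', groups = ('Eo7t', '677uuu', 'wdzz'); at [16:34] match 'Ho7t65uuuuddwwzzzz', groups = ('Ho7t', '65uuuu', 'ddwwzzzz').
`findall` packs the 3 group values into a tuple for every match.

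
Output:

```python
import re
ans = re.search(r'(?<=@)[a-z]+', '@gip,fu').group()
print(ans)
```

The `(?=…)`/`(?<=…)` assertion just peeks at neighbouring text; it doesn't advance the match position.
`re.search` tries every starting position until one works.
The match spans [1:4] → 'gip'.

gip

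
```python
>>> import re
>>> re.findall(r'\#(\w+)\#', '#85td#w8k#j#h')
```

['85td', 'j']

Because there's exactly one group, `findall` drops the full match and keeps group 1 from each hit.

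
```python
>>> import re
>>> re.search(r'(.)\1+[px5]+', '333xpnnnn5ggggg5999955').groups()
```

('3',)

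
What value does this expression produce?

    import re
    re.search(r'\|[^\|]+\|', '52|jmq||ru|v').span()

Unlike `match`, `search` isn't anchored — it looks for the pattern anywhere in the string.
The match spans [2:7] → '|jmq|'.

(2, 7)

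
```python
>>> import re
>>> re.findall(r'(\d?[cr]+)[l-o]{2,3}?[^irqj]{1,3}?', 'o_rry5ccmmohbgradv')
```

Pattern: optionally a digit, then one or more of one of [cr] (captured); then 2 to 3 of a character in [l-o] (lazy), then 1 to 3 of any character except [irqj] (lazy).
Scanning left to right: at [5:11] match '5ccmmo', group 1 = '5cc'.
`findall` collects group 1 from the one match (1 total).

['5cc']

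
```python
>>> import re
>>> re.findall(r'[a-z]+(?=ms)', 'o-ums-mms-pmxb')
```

['u', 'm']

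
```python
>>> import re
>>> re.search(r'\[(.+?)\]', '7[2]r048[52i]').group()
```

'[2]'

The match spans [1:4] → '[2]'.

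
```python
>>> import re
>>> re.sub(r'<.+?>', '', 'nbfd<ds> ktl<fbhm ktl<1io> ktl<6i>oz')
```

With the lazy modifier that quantifier settles for the fewest repetitions that let the rest of the pattern succeed (the atoms after it are unaffected and can still be greedy).
Matches: at [4:8] → '<ds>'; at [12:26] → '<fbhm ktl<1io>'; at [30:34] → '<6i>'.
Each match is replaced by ''.

'nbfd ktl ktloz'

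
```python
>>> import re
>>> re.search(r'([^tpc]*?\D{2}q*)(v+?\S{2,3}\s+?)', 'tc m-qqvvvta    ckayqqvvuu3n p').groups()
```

This matches zero or more of any character except [tpc] (lazy), then exactly 2 of a non-digit, then zero or more of a literal 'q' (captured); then one or more of a literal 'v' (lazy), then 2 to 3 of a non-whitespace character, then one or more of whitespace (lazy) (captured).
`re.search` scans for the first position where the pattern succeeds.
The match spans [2:13] → ' m-qqvvvta '.
Captured: group 1 = ' m-qq', group 2 = 'vvvta '.

(' m-qq', 'vvvta ')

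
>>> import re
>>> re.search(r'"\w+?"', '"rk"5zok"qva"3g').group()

'"rk"'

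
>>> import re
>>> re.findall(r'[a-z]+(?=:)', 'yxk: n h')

The lookaround is zero-width — it requires the adjacent text to match without consuming it, so the asserted text isn't part of the match.
Walking the string: at [0:3] → 'yxk'.
With no groups in the pattern, `findall` gives back each whole match — 1 here.

['yxk']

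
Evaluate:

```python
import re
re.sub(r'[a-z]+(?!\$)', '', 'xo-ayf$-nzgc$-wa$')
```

A negative assertion filters positions out without eating any characters.
`sub` substitutes '' at each match site.

'-f$-c$-a$'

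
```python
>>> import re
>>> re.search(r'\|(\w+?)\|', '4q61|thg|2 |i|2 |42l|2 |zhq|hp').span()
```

`search` walks the string left to right and returns the first match it finds.
The match spans [4:9] → '|thg|'.
Captured: group 1 = 'thg'.

(4, 9)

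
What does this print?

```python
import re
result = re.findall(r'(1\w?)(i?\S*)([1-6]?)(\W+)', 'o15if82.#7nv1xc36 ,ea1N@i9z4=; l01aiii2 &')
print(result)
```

[('15', 'if82.#7nv1xc36', '', ' ,'), ('1N', '@i9z4=;', '', ' '), ('1a', 'iii2', '', ' &')]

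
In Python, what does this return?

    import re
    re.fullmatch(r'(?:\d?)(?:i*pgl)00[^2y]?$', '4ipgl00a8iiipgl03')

This matches optionally a digit (non-capturing group); then zero or more of the literal 'i', then the literal 'pgl' (non-capturing group); then the literal '00', then optionally any character except [2y]; then anchored at the end.
`re.fullmatch` requires the pattern to consume the entire string.
Here the string isn't matched end-to-end, so the call returns None.

None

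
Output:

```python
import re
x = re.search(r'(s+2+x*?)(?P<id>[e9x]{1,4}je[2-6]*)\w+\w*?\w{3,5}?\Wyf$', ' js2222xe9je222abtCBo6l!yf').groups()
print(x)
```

The pattern matches one or more of the literal 's', then one or more of the literal '2', then zero or more of the literal 'x' (lazy) (captured); then 1 to 4 of one of [e9x], then the literal 'je', then zero or more of a character in [2-6] (captured as 'id'); then one or more of a word character, then zero or more of a word character (lazy), then 3 to 5 of a word character (lazy); then a non-word character, then the literal 'yf'; then anchored at the end.
The `?` after the quantifier makes it lazy — it takes as little as possible before letting the rest of the pattern try.
Unlike `match`, `search` isn't anchored — it looks for the pattern anywhere in the string.
The match spans [2:26] → 's2222xe9je222abtCBo6l!yf'.
Captured: group 1 = 's2222', group 2 = 'xe9je222'.

('s2222', 'xe9je222')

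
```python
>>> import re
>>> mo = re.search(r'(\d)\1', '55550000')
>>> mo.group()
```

'55'

`\1` is not a pattern — it's the concrete string captured by group 1, re-applied verbatim.
The match spans [0:2] → '55'.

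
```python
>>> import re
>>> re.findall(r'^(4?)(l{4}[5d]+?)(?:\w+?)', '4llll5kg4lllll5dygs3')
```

[('4', 'llll5')]

The pattern matches anchored at the start of the string; then optionally a literal '4' (captured); then exactly 4 of a literal 'l', then one or more of one of [5d] (lazy) (captured); then one or more of a word character (lazy) (non-capturing group).
Multiple groups make `findall` return tuples — one 2-tuple for the one match.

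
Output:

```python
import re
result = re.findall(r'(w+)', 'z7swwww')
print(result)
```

['wwww']

The pattern matches one or more of a literal 'w' (captured).
One capturing group, so `findall` returns just the captured substring from the one match — 1 in all.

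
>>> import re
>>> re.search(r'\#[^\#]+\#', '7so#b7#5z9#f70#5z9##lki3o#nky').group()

The match spans [3:7] → '#b7#'.

'#b7#'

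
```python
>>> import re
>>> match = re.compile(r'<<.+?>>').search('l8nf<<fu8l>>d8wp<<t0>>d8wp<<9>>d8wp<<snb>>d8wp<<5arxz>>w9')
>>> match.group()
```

'<<fu8l>>'

`search` walks the string left to right and returns the first match it finds.
The match spans [4:12] → '<<fu8l>>'.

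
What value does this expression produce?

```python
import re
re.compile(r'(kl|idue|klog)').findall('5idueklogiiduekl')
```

Branches in `(...|...)` are attempted left-to-right; the first branch that allows the whole pattern to succeed is taken.
Because there's exactly one group, `findall` drops the full match and keeps group 1 from each hit.

['idue', 'kl', 'idue', 'kl']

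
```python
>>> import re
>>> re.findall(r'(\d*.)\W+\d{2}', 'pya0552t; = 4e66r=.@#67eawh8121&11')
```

['66r', '8121']

Pattern: zero or more of a digit, then any character (captured); then one or more of a non-word character; then exactly 2 of a digit.
Walking the string: at [14:23] match '66r=.@#67', group 1 = '66r'; at [27:34] match '8121&11', group 1 = '8121'.
`findall` collects group 1 from each match (2 total).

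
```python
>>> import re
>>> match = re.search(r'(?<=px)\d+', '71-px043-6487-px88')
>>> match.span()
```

(5, 8)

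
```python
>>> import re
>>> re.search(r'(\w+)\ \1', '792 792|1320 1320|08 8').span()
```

After group 1 captures some text, `\1` only succeeds where that same text appears again.
`re.search` tries every starting position until one works.
The match spans [0:7] → '792 792'.
Captured: group 1 = '792'.

(0, 7)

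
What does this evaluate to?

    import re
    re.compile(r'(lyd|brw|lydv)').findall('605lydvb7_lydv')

`|` is ordered: at each position the engine commits to the first alternative that works.
Matches: at [3:6] match 'lyd', group 1 = 'lyd'; at [10:13] match 'lyd', group 1 = 'lyd'.
One capturing group, so `findall` returns just the captured substring from each match — 2 in all.

['lyd', 'lyd']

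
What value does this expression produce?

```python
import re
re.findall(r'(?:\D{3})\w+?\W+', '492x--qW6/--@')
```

['x--qW6/--@']

This matches exactly 3 of a non-digit (non-capturing group); then one or more of a word character (lazy), then one or more of a non-word character.
Matches: at [3:13] → 'x--qW6/--@'.
With no groups in the pattern, `findall` gives back each whole match — 1 here.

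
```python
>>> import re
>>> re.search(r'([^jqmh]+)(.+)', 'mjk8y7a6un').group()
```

'k8y7a6un'

Pattern: one or more of any character except [jqmh] (captured); then one or more of any character (captured).
Unlike `match`, `search` isn't anchored — it looks for the pattern anywhere in the string.
The match spans [2:10] → 'k8y7a6un'.
Captured: group 1 = 'k8y7a6u', group 2 = 'n'.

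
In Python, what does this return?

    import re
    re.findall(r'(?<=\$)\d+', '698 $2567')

Lookahead/lookbehind check context without consuming it, so the matched span excludes the asserted characters.
Scanning left to right: at [5:9] → '2567'.
`findall` yields the raw match text (1 of them) because the pattern has no groups.

['2567']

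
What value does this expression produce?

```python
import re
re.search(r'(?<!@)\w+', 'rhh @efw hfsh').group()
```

'rhh'

The negative lookaround is zero-width — it rules out positions where the adjacent text would match, without consuming anything.
The match spans [0:3] → 'rhh'.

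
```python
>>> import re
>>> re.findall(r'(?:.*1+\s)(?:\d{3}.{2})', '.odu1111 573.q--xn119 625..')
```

['.odu1111 573.q']

Pattern: zero or more of any character, then one or more of the literal '1', then whitespace (non-capturing group); then exactly 3 of a digit, then exactly 2 of any character (non-capturing group).
Walking the string: at [0:14] → '.odu1111 573.q'.
`findall` yields the raw match text (1 of them) because the pattern has no groups.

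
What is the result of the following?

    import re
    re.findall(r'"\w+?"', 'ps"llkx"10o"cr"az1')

['"llkx"', '"cr"']

Matches: at [2:8] → '"llkx"'; at [11:15] → '"cr"'.
`findall` yields the raw match text (2 of them) because the pattern has no groups.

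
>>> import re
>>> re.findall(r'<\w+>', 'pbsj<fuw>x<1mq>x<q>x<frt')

No capturing groups, so `findall` returns the 3 full match strings.

['<fuw>', '<1mq>', '<q>']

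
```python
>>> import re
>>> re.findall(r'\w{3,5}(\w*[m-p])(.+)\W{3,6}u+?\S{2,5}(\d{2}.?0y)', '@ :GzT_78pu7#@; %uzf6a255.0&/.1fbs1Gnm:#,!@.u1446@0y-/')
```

[('8p', 'u7#@; %uzf6a255.0&/.1fbs1Gnm:#,', '46@0y')]

`findall` packs the 3 group values into a tuple for every match.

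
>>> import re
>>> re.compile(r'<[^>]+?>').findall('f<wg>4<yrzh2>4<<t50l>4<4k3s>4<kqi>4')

Since nothing is captured, `findall` lists the 5 matched substrings directly.

['<wg>', '<yrzh2>', '<<t50l>', '<4k3s>', '<kqi>']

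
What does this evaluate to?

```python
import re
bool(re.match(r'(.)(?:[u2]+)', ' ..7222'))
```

This matches any character (captured); then one or more of one of [u2] (non-capturing group).
`re.match` won't scan ahead — the pattern has to work from the very first character.
Here the pattern fails at index 0, so the call returns None, and `bool(None)` is False.

False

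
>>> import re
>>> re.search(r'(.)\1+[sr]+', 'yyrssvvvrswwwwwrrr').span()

(0, 5)

`\1` is not a pattern — it's the concrete string captured by group 1, re-applied verbatim.
`re.search` tries every starting position until one works.
The match spans [0:5] → 'yyrss'.
Captured: group 1 = 'y'.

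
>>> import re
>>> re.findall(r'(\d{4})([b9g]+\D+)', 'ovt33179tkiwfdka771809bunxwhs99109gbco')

The pattern matches exactly 4 of a digit (captured); then one or more of one of [b9g], then one or more of a non-digit (captured).
Matches: at [3:16] match '33179tkiwfdka', groups = ('3317', '9tkiwfdka'); at [17:29] match '71809bunxwhs', groups = ('7180', '9bunxwhs'); at [29:38] match '99109gbco', groups = ('9910', '9gbco').
`findall` packs the 2 group values into a tuple for every match.

[('3317', '9tkiwfdka'), ('7180', '9bunxwhs'), ('9910', '9gbco')]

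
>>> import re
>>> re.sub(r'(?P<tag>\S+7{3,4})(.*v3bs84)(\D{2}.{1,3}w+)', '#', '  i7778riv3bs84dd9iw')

'  #'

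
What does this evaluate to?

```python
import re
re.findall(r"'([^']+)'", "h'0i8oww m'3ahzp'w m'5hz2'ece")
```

With a single group, `findall` returns only what that group captured — 2 items.

['0i8oww m', 'w m']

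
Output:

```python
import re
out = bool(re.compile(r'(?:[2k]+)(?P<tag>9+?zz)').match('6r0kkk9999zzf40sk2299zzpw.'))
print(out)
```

False

With `match`, the pattern is implicitly anchored at the beginning.
Here the string doesn't start with a match, so the call returns None, and `bool(None)` is False.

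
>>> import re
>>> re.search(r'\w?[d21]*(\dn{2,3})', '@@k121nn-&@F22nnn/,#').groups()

The match spans [2:8] → 'k121nn'.
Captured: group 1 = '1nn'.

('1nn',)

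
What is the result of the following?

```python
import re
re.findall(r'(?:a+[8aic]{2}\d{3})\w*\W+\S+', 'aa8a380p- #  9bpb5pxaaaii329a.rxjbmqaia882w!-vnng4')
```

['aa8a380p- #  9bpb5pxaaaii329a.rxjbmqaia882w!-vnng4']

Pattern: one or more of the literal 'a', then exactly 2 of one of [8aic], then exactly 3 of a digit (non-capturing group); then zero or more of a word character, then one or more of a non-word character, then one or more of a non-whitespace character.
Walking the string: at [0:50] → 'aa8a380p- #  9bpb5pxaaaii329a.rxjbmqaia882w!-vnng4'.
With no groups in the pattern, `findall` gives back each whole match — 1 here.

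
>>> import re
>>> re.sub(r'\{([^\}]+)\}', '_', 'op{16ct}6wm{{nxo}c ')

`sub` substitutes '_' at each match site.

'op_6wm_c '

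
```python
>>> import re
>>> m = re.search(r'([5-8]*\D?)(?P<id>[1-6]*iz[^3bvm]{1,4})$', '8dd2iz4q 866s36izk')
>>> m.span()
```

Pattern: zero or more of a character in [5-8], then optionally a non-digit (captured); then zero or more of a character in [1-6], then the literal 'iz', then 1 to 4 of any character except [3bvm] (captured as 'id'); then anchored at the end.
`search` walks the string left to right and returns the first match it finds.
The match spans [9:18] → '866s36izk'.
Captured: group 1 = '866s', group 2 = '36izk'.

(9, 18)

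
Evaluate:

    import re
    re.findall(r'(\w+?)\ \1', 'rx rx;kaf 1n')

The backreference `\1` re-matches whatever the first group consumed, character for character.
Walking the string: at [0:5] match 'rx rx', group 1 = 'rx'.
Because there's exactly one group, `findall` drops the full match and keeps group 1 from the one hit.

['rx']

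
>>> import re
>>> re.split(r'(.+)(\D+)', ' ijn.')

['', ' ijn', '.', '']

This matches one or more of any character (captured); then one or more of a non-digit (captured).
Matches to split on: at [0:5] → ' ijn.'.
With a capturing group present, the delimiter's captured portion is kept in the result list.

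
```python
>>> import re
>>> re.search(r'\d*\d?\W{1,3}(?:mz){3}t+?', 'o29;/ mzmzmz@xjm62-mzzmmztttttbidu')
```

None

This matches zero or more of a digit, then optionally a digit; then 1 to 3 of a non-word character, then the literal 'mz' repeated 3 times, then one or more of the literal 't' (lazy).
`re.search` tries every starting position until one works.
Here nothing in the string fits, so the call returns None.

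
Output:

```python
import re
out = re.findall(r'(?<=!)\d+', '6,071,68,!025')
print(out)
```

['025']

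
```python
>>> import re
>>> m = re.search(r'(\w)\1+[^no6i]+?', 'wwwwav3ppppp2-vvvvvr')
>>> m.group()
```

'wwwwa'

A backreference is literal: `\1` must see the identical characters the first group matched.
`re.search` tries every starting position until one works.
The match spans [0:5] → 'wwwwa'.
Captured: group 1 = 'w'.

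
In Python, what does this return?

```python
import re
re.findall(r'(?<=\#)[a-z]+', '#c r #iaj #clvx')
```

Lookahead/lookbehind check context without consuming it, so the matched span excludes the asserted characters.
No capturing groups, so `findall` returns the 3 full match strings.

['c', 'iaj', 'clvx']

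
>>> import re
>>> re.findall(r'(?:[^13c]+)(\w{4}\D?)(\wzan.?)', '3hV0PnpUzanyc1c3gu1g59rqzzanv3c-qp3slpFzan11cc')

Pattern: one or more of any character except [13c] (non-capturing group); then exactly 4 of a word character, then optionally a non-digit (captured); then a word character, then the literal 'zan', then optionally any character (captured).
Matches: at [1:12] match 'hV0PnpUzany', groups = ('0Pnp', 'Uzany'); at [19:29] match 'g59rqzzanv', groups = ('59rq', 'zzanv'); at [31:43] match '-qp3slpFzan1', groups = ('3slp', 'Fzan1').
Multiple groups make `findall` return tuples — one 2-tuple for each match.

[('0Pnp', 'Uzany'), ('59rq', 'zzanv'), ('3slp', 'Fzan1')]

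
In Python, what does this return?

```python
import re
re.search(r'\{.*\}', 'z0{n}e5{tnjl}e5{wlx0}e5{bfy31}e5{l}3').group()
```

The match spans [2:35] → '{n}e5{tnjl}e5{wlx0}e5{bfy31}e5{l}'.

'{n}e5{tnjl}e5{wlx0}e5{bfy31}e5{l}'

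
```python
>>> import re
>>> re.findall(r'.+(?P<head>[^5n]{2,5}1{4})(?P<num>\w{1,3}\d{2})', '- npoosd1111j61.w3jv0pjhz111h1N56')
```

[('sd1111', 'j61')]

2 groups means the one result is a tuple of 2 captured strings — 1 here.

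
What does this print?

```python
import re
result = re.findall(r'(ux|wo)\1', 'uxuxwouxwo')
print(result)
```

A backreference is literal: `\1` must see the identical characters the first group matched.
Scanning left to right: at [0:4] match 'uxux', group 1 = 'ux'.
One capturing group, so `findall` returns just the captured substring from the one match — 1 in all.

['ux']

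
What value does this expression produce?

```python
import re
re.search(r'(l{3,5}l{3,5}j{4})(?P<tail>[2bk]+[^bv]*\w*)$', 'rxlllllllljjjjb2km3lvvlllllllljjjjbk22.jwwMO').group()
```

'lllllllljjjjbk22.jwwMO'

This matches 3 to 5 of the literal 'l', then 3 to 5 of a literal 'l', then exactly 4 of the literal 'j' (captured); then one or more of one of [2bk], then zero or more of any character except [bv], then zero or more of a word character (captured as 'tail'); then anchored at the end.
The match spans [22:44] → 'lllllllljjjjbk22.jwwMO'.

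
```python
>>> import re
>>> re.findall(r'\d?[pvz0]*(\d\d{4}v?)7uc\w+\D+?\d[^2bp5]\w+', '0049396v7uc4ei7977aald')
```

['49396v']

Because there's exactly one group, `findall` drops the full match and keeps group 1 from the one hit.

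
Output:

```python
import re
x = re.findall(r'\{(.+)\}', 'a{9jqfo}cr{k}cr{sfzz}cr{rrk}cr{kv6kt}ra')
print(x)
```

Because there's exactly one group, `findall` drops the full match and keeps group 1 from the one hit.

['9jqfo}cr{k}cr{sfzz}cr{rrk}cr{kv6kt']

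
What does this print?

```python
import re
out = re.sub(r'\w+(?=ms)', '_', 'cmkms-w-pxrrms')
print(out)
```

_ms-w-_ms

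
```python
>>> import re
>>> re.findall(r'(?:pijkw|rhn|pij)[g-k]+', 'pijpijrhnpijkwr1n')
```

['pijk']

Matches: at [9:13] → 'pijk'.
With no groups in the pattern, `findall` gives back each whole match — 1 here.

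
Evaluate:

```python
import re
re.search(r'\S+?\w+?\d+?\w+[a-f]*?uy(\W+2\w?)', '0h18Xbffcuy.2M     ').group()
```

The match spans [0:14] → '0h18Xbffcuy.2M'.

'0h18Xbffcuy.2M'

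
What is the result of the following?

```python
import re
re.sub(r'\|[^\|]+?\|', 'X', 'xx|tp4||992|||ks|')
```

'xxXX|X'

Every occurrence is swapped for 'X'.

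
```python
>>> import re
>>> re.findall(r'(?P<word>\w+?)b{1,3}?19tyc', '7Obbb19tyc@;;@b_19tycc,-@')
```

['7O']

Pattern: one or more of a word character (lazy) (captured as 'word'); then 1 to 3 of the literal 'b' (lazy), then the literal '19t', then the literal 'yc'.
Walking the string: at [0:10] match '7Obbb19tyc', group 1 = '7O'.
With a single group, `findall` returns only what that group captured — 1 item.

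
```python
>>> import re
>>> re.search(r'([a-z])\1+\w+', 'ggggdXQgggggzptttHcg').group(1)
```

'g'

The backreference `\1` re-matches whatever the first group consumed, character for character.
`re.search` scans for the first position where the pattern succeeds.
The match spans [0:20] → 'ggggdXQgggggzptttHcg'.
Captured: group 1 = 'g'.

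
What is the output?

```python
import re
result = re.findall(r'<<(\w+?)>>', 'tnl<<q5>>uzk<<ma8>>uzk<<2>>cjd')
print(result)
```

['q5', 'ma8', '2']

Scanning left to right: at [3:9] match '<<q5>>', group 1 = 'q5'; at [12:19] match '<<ma8>>', group 1 = 'ma8'; at [22:27] match '<<2>>', group 1 = '2'.
Because there's exactly one group, `findall` drops the full match and keeps group 1 from each hit.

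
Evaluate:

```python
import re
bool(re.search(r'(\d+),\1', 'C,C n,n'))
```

`\1` is not a pattern — it's the concrete string captured by group 1, re-applied verbatim.
`re.search` scans for the first position where the pattern succeeds.
Here no position works, so the call returns None, and `bool(None)` is False.

False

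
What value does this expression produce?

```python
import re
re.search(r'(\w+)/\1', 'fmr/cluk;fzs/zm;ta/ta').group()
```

After group 1 captures some text, `\1` only succeeds where that same text appears again.
Unlike `match`, `search` isn't anchored — it looks for the pattern anywhere in the string.
The match spans [16:21] → 'ta/ta'.
Captured: group 1 = 'ta'.

'ta/ta'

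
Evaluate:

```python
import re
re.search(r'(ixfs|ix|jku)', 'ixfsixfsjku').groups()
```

The match spans [0:4] → 'ixfs'.
Captured: group 1 = 'ixfs'.

('ixfs',)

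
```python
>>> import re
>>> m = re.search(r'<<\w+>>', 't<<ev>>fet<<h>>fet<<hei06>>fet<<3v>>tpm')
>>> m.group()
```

`search` walks the string left to right and returns the first match it finds.
The match spans [1:7] → '<<ev>>'.

'<<ev>>'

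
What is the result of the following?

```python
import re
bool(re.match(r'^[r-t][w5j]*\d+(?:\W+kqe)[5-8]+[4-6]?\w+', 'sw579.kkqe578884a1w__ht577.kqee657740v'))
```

False

Pattern: anchored at the start of the string; then a character in [r-t]; then zero or more of one of [w5j], then one or more of a digit; then one or more of a non-word character, then the literal 'kqe' (non-capturing group); then one or more of a character in [5-8], then optionally a character in [4-6], then one or more of a word character.
`re.match` only tries the pattern at the start of the string.
Here the pattern fails at index 0, so the call returns None, and `bool(None)` is False.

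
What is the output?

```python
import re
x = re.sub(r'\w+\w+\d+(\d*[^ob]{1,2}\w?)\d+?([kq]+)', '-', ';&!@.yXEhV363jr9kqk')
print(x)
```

Each match is replaced by '-'.

;&!@.-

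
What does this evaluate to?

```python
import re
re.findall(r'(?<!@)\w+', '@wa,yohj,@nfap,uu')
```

The negative lookaround is zero-width — it rules out positions where the adjacent text would match, without consuming anything.
Since nothing is captured, `findall` lists the 4 matched substrings directly.

['a', 'yohj', 'fap', 'uu']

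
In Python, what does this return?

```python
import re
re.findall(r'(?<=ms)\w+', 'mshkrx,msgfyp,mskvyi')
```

['hkrx', 'gfyp', 'kvyi']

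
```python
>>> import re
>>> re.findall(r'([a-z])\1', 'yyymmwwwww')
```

`\1` has to match the exact text group 1 already captured.
Walking the string: at [0:2] match 'yy', group 1 = 'y'; at [3:5] match 'mm', group 1 = 'm'; at [5:7] match 'ww', group 1 = 'w'; at [7:9] match 'ww', group 1 = 'w'.
Because there's exactly one group, `findall` drops the full match and keeps group 1 from each hit.

['y', 'm', 'w', 'w']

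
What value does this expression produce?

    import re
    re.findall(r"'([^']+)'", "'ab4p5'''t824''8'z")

['ab4p5', 't824', '8']

With a single group, `findall` returns only what that group captured — 3 items.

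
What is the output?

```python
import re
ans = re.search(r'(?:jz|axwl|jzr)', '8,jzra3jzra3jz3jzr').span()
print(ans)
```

(2, 4)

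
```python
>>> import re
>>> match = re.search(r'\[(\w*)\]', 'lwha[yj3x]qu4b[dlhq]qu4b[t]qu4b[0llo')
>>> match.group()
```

`re.search` tries every starting position until one works.
The match spans [4:10] → '[yj3x]'.
Captured: group 1 = 'yj3x'.

'[yj3x]'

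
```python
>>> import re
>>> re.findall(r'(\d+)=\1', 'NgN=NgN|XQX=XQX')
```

[]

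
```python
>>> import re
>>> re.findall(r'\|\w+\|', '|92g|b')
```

['|92g|']

No capturing groups, so `findall` returns the 1 full match string.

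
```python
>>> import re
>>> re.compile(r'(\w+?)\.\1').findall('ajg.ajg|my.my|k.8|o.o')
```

A backreference is literal: `\1` must see the identical characters the first group matched.
Matches: at [0:7] match 'ajg.ajg', group 1 = 'ajg'; at [8:13] match 'my.my', group 1 = 'my'; at [18:21] match 'o.o', group 1 = 'o'.
With a single group, `findall` returns only what that group captured — 3 items.

['ajg', 'my', 'o']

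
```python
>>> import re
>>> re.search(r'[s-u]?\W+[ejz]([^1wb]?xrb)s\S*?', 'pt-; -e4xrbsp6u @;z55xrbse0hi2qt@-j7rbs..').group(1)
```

'4xrb'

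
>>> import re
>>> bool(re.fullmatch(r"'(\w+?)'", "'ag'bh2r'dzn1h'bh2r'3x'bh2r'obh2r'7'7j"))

False

`fullmatch` succeeds only if the pattern covers the string from start to end.
Here there's no way to consume every character, so the call returns None, and `bool(None)` is False.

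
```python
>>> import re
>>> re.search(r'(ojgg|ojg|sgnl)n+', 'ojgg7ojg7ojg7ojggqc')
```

Here nothing in the string fits, so the call returns None.

None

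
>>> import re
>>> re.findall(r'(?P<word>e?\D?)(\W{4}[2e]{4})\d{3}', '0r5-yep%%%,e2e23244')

[('ep', '%%%,e2e2')]

This matches optionally the literal 'e', then optionally a non-digit (captured as 'word'); then exactly 4 of a non-word character, then exactly 4 of one of [2e] (captured); then exactly 3 of a digit.
Walking the string: at [5:18] match 'ep%%%,e2e2324', groups = ('ep', '%%%,e2e2').
With 2 capturing groups, `findall` returns a 2-tuple per match.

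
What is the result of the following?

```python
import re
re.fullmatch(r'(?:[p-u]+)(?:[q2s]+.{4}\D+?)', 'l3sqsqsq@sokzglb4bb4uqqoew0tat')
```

None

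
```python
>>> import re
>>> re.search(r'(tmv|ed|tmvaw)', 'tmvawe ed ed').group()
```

'tmv'

Alternation tries branches left to right and keeps the first one that lets the overall match succeed at that position.
`re.search` tries every starting position until one works.
The match spans [0:3] → 'tmv'.
Captured: group 1 = 'tmv'.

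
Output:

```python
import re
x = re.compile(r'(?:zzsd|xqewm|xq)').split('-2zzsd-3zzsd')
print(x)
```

['-2', '-3', '']

Matches to split on: at [2:6] → 'zzsd'; at [8:12] → 'zzsd'.
Splitting on the pattern gives 3 pieces.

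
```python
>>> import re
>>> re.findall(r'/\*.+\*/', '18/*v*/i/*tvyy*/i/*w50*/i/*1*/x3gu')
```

Scanning left to right: at [2:30] → '/*v*/i/*tvyy*/i/*w50*/i/*1*/'.
`findall` yields the raw match text (1 of them) because the pattern has no groups.

['/*v*/i/*tvyy*/i/*w50*/i/*1*/']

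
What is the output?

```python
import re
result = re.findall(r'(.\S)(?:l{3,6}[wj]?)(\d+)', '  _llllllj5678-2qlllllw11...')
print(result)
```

2 groups means each result is a tuple of 2 captured strings — 2 here.

[(' _', '5678'), ('2q', '11')]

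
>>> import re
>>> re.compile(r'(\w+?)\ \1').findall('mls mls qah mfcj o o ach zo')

A backreference is literal: `\1` must see the identical characters the first group matched.
`findall` collects group 1 from each match (2 total).

['mls', 'o']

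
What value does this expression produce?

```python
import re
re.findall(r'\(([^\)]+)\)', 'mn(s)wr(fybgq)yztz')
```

Matches: at [2:5] match '(s)', group 1 = 's'; at [7:14] match '(fybgq)', group 1 = 'fybgq'.
One capturing group, so `findall` returns just the captured substring from each match — 2 in all.

['s', 'fybgq']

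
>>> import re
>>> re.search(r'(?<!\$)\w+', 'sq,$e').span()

(0, 2)

Because the assertion is negative and zero-width, positions next to the forbidden text are skipped.
Unlike `match`, `search` isn't anchored — it looks for the pattern anywhere in the string.
The match spans [0:2] → 'sq'.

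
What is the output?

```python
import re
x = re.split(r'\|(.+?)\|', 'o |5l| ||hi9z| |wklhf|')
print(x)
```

['o ', '5l', ' ', '|hi9z', ' ', 'wklhf', '']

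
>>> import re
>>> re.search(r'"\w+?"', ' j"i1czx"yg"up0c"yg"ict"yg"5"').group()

'"i1czx"'

The match spans [2:9] → '"i1czx"'.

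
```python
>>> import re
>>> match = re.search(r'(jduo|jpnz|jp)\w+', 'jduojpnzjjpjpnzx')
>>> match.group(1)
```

`re.search` tries every starting position until one works.
The match spans [0:16] → 'jduojpnzjjpjpnzx'.
Captured: group 1 = 'jduo'.

'jduo'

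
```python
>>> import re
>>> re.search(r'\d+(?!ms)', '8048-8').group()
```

`(?!…)`/`(?<!…)` only lets a position through if the neighbouring text does NOT match; no characters are consumed.
The match spans [0:4] → '8048'.

'8048'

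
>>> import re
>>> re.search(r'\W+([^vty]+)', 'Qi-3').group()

The pattern matches one or more of a non-word character; then one or more of any character except [vty] (captured).
Unlike `match`, `search` isn't anchored — it looks for the pattern anywhere in the string.
The match spans [2:4] → '-3'.
Captured: group 1 = '3'.

'-3'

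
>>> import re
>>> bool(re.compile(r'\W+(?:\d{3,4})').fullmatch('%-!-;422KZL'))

`fullmatch` succeeds only if the pattern covers the string from start to end.
Here the pattern can't cover the whole string, so the call returns None, and `bool(None)` is False.

False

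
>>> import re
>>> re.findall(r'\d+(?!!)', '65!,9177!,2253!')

`(?!…)`/`(?<!…)` only lets a position through if the neighbouring text does NOT match; no characters are consumed.
Since nothing is captured, `findall` lists the 3 matched substrings directly.

['6', '917', '225']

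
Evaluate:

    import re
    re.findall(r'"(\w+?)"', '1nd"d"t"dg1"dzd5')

Scanning left to right: at [3:6] match '"d"', group 1 = 'd'; at [7:12] match '"dg1"', group 1 = 'dg1'.
Because there's exactly one group, `findall` drops the full match and keeps group 1 from each hit.

['d', 'dg1']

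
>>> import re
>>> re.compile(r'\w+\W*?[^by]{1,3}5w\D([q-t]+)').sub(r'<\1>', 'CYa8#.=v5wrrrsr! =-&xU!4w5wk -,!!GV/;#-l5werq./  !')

'<rrsr>! =-&xU!4w5wk -,!!<rq>./  !'

The pattern matches one or more of a word character, then zero or more of a non-word character (lazy); then 1 to 3 of any character except [by], then the literal '5w', then a non-digit; then one or more of a character in [q-t] (captured).
Matches: at [0:15] → 'CYa8#.=v5wrrrsr'; at [33:45] → 'GV/;#-l5werq'.
`\1` in the replacement pulls in group 1's text for each match.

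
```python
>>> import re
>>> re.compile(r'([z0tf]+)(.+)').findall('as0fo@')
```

This matches one or more of one of [z0tf] (captured); then one or more of any character (captured).
Walking the string: at [2:6] match '0fo@', groups = ('0f', 'o@').
Multiple groups make `findall` return tuples — one 2-tuple for the one match.

[('0f', 'o@')]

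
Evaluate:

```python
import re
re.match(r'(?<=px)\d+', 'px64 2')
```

None

`re.match` won't scan ahead — the pattern has to work from the very first character.
Here position 0 doesn't satisfy it, so the call returns None.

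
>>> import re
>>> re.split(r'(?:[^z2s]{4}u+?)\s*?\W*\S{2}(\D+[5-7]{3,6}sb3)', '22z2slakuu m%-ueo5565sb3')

['22z2s', '-ueo5565sb3', '']

This matches exactly 4 of any character except [z2s], then one or more of a literal 'u' (lazy) (non-capturing group); then zero or more of whitespace (lazy), then zero or more of a non-word character, then exactly 2 of a non-whitespace character; then one or more of a non-digit, then 3 to 6 of a character in [5-7], then the literal 'sb3' (captured).
Matches to split on: at [5:24] → 'lakuu m%-ueo5565sb3'.
With a capturing group present, the delimiter's captured portion is kept in the result list.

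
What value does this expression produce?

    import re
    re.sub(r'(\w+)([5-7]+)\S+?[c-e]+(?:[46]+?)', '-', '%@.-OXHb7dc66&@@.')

'%@.--6&@@.'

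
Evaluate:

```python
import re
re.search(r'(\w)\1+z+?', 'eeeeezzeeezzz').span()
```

(0, 6)

`\1` is not a pattern — it's the concrete string captured by group 1, re-applied verbatim.
`search` walks the string left to right and returns the first match it finds.
The match spans [0:6] → 'eeeeez'.
Captured: group 1 = 'e'.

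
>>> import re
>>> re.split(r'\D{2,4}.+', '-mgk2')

['', '']

The pattern matches 2 to 4 of a non-digit; then one or more of any character.
Splitting on the pattern gives 2 pieces.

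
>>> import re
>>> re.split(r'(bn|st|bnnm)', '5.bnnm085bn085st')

`|` is ordered: at each position the engine commits to the first alternative that works.
Matches to split on: at [2:4] → 'bn'; at [9:11] → 'bn'; at [14:16] → 'st'.
Because the pattern has a capturing group, `split` also inserts each captured text between the pieces.

['5.', 'bn', 'nm085', 'bn', '085', 'st', '']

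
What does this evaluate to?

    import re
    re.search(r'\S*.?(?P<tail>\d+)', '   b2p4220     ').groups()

('0',)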